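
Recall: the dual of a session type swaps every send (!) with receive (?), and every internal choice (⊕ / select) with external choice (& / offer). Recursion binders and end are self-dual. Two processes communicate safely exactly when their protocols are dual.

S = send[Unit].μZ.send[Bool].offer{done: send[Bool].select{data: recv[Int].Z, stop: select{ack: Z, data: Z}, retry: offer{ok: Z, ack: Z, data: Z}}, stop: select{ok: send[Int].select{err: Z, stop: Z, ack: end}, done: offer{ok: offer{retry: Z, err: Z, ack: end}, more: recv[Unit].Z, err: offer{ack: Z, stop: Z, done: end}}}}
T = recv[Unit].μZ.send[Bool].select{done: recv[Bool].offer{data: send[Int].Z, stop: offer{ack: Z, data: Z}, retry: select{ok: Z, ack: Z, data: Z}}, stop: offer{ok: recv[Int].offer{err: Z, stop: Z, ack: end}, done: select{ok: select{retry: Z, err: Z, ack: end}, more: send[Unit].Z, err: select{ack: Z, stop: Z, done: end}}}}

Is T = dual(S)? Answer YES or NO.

NO

send[Unit] ‖ recv[Unit]  ok
  μZ ‖ μZ  ok (μ self-dual)
    send[Bool] ‖ send[Bool]  ✗ same direction on both sides — not dual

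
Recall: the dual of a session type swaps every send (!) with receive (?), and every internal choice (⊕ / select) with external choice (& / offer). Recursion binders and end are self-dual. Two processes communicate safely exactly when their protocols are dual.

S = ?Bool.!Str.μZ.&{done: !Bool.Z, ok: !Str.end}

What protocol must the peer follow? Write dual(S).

?Bool → !Bool
  !Str → ?Str
    μZ → μZ  (binder kept)
      &{done,ok} → ⊕{done,ok}  (external→internal)
        • done:
          !Bool → ?Bool
            dual(Z) = Z
        • ok:
          !Str → ?Str
            dual(end) = end

!Bool.?Str.μZ.⊕{done: ?Bool.Z, ok: ?Str.end}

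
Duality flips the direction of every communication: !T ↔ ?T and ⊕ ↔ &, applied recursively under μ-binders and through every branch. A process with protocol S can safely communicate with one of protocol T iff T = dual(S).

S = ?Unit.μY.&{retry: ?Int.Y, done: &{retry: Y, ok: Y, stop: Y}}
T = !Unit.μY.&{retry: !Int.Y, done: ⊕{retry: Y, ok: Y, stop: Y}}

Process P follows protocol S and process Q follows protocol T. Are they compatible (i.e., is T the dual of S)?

NO

?Unit | !Unit  ok
  μY | μY  ok (μ self-dual)
    &{retry,done} | &{retry,done}  ✗ choice polarity not flipped — not dual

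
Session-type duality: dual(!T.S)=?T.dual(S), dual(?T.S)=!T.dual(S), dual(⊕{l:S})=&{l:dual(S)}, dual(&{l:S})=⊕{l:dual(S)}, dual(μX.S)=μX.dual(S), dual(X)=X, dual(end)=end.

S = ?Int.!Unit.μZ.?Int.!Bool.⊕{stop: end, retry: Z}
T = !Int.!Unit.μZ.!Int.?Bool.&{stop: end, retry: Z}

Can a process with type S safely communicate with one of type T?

?Int | !Int  match
  !Unit | !Unit  ✗ same direction on both sides — not dual

NO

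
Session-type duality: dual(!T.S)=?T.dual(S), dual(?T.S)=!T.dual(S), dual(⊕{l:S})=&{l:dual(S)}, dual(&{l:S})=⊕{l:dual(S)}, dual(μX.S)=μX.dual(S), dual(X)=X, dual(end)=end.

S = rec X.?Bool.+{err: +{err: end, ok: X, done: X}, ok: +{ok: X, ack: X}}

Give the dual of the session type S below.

rec X.!Bool.&{err: &{err: end, ok: X, done: X}, ok: &{ok: X, ack: X}}

rec X ↦ rec X  (binder kept)
  ?Bool ↦ !Bool
    +{err,ok} ↦ &{err,ok}  (internal→external)
      [err]
        +{err,ok,done} ↦ &{err,ok,done}  (internal→external)
          [err]
            end self-dual
          [ok]
            X self-dual
          [done]
            X self-dual
      [ok]
        +{ok,ack} ↦ &{ok,ack}  (internal→external)
          [ok]
            X self-dual
          [ack]
            X self-dual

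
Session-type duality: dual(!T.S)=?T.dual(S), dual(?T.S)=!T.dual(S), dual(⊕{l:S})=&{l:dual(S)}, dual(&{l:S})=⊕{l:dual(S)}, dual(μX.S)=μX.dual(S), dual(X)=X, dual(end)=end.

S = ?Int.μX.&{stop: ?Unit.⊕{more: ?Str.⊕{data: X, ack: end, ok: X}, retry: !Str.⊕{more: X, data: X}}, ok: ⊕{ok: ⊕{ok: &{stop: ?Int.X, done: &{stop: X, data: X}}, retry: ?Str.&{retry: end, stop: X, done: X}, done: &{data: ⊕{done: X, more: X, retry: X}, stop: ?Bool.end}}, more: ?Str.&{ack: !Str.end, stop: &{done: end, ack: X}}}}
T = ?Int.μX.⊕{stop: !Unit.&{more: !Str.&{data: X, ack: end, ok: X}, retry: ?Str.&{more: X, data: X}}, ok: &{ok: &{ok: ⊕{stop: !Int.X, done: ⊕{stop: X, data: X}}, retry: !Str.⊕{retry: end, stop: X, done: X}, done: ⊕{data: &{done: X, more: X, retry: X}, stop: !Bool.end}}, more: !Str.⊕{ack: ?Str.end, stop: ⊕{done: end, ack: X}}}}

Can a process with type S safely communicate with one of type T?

?Int ‖ ?Int  ✗ same direction on both sides — not dual

NO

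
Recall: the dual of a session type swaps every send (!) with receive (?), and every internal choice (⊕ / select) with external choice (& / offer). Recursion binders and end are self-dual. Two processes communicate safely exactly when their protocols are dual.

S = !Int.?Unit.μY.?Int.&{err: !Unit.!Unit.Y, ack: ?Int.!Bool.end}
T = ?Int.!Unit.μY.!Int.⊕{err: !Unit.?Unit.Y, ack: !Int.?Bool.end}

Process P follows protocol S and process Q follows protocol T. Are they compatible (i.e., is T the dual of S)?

NO

!Int ‖ ?Int  match
  ?Unit ‖ !Unit  match
    μY ‖ μY  match (rec unchanged)
      ?Int ‖ !Int  match
        &{err,ack} ‖ ⊕{err,ack}  match label sets agree
          case err:
            !Unit ‖ !Unit  ✗ same direction on both sides — not dual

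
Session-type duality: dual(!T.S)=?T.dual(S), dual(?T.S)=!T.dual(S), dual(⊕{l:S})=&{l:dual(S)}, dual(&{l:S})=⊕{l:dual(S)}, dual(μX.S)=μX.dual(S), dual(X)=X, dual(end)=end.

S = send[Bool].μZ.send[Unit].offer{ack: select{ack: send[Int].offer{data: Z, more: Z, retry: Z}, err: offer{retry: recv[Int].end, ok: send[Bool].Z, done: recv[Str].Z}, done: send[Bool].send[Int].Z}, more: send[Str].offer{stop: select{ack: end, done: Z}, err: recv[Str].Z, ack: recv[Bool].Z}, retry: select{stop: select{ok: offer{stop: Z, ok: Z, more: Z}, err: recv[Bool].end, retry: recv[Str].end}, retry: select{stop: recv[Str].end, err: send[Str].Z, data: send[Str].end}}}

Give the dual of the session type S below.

send[Bool] → recv[Bool]
  μZ → μZ  (binder kept)
    send[Unit] → recv[Unit]
      offer{ack,more,retry} → select{ack,more,retry}  (&→⊕)
        • ack:
          select{ack,err,done} → offer{ack,err,done}  (⊕→&)
            • ack:
              send[Int] → recv[Int]
                offer{data,more,retry} → select{data,more,retry}  (&→⊕)
                  • data:
                    Z self-dual
                  • more:
                    Z self-dual
                  • retry:
                    Z self-dual
            • err:
              offer{retry,ok,done} → select{retry,ok,done}  (&→⊕)
                • retry:
                  recv[Int] → send[Int]
                    end self-dual
                • ok:
                  send[Bool] → recv[Bool]
                    Z self-dual
                • done:
                  recv[Str] → send[Str]
                    Z self-dual
            • done:
              send[Bool] → recv[Bool]
                send[Int] → recv[Int]
                  Z self-dual
        • more:
          send[Str] → recv[Str]
            offer{stop,err,ack} → select{stop,err,ack}  (&→⊕)
              • stop:
                select{ack,done} → offer{ack,done}  (⊕→&)
                  • ack:
                    end self-dual
                  • done:
                    Z self-dual
              • err:
                recv[Str] → send[Str]
                  Z self-dual
              • ack:
                recv[Bool] → send[Bool]
                  Z self-dual
        • retry:
          select{stop,retry} → offer{stop,retry}  (⊕→&)
            • stop:
              select{ok,err,retry} → offer{ok,err,retry}  (⊕→&)
                • ok:
                  offer{stop,ok,more} → select{stop,ok,more}  (&→⊕)
                    • stop:
                      Z self-dual
                    • ok:
                      Z self-dual
                    • more:
                      Z self-dual
                • err:
                  recv[Bool] → send[Bool]
                    end self-dual
                • retry:
                  recv[Str] → send[Str]
                    end self-dual
            • retry:
              select{stop,err,data} → offer{stop,err,data}  (⊕→&)
                • stop:
                  recv[Str] → send[Str]
                    end self-dual
                • err:
                  send[Str] → recv[Str]
                    Z self-dual
                • data:
                  send[Str] → recv[Str]
                    end self-dual

recv[Bool].μZ.recv[Unit].select{ack: offer{ack: recv[Int].select{data: Z, more: Z, retry: Z}, err: select{retry: send[Int].end, ok: recv[Bool].Z, done: send[Str].Z}, done: recv[Bool].recv[Int].Z}, more: recv[Str].select{stop: offer{ack: end, done: Z}, err: send[Str].Z, ack: send[Bool].Z}, retry: offer{stop: offer{ok: select{stop: Z, ok: Z, more: Z}, err: send[Bool].end, retry: send[Str].end}, retry: offer{stop: send[Str].end, err: recv[Str].Z, data: recv[Str].end}}}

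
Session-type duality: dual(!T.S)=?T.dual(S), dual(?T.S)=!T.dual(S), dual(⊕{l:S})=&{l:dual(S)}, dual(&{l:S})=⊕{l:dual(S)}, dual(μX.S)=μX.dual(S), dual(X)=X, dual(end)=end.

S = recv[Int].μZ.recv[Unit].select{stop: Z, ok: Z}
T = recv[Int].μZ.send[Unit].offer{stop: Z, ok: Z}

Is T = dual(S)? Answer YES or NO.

recv[Int] vs recv[Int]  ✗ same direction on both sides — not dual

NO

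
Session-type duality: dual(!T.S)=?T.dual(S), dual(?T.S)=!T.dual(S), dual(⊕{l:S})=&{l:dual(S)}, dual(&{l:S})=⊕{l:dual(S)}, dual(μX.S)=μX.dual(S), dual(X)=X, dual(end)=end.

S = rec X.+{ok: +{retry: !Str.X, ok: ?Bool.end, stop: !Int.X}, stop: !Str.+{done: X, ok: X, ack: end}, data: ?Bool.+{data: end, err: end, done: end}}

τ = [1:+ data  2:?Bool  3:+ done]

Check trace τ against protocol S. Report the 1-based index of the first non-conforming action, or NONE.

NONE

@1 + data  ok  now at ?Bool.+{data: end, err: end, done: end}
@2 ?Bool  ok  now at +{data: end, err: end, done: end}
@3 + done  ok  now at end
all 3 steps conform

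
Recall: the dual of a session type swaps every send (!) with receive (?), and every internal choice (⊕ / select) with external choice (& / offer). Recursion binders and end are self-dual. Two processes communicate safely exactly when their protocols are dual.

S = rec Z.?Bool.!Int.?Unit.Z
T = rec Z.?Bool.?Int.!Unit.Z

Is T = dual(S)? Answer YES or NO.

NO

rec Z | rec Z  ok (binder kept)
  ?Bool | ?Bool  ✗ same direction on both sides — not dual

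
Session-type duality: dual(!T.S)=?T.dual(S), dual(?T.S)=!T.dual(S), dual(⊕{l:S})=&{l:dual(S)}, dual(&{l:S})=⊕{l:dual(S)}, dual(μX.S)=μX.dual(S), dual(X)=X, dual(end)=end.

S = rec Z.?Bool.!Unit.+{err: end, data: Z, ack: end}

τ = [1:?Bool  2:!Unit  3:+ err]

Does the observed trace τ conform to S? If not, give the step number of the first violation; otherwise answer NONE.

@1 ?Bool  ok  residual = !Unit.+{err: end, data: rec Z.…, ack: end}
@2 !Unit  ok  residual = +{err: end, data: rec Z.…, ack: end}
@3 + err  ok  residual = end
τ conforms to S (length 3)

NONE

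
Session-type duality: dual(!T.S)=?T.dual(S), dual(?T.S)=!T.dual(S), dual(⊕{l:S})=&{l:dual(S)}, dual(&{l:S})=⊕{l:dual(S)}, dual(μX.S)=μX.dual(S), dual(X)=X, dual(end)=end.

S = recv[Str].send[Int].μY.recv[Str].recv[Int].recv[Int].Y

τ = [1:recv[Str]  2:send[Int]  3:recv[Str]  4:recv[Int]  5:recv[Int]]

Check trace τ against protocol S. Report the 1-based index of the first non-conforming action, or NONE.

NONE

step 1: recv[Str]  ok  residual = send[Int].μY.…
step 2: send[Int]  ok  residual = μY.…
step 3: recv[Str]  ok  residual = recv[Int].recv[Int].μY.…
step 4: recv[Int]  ok  residual = recv[Int].μY.…
step 5: recv[Int]  ok  residual = μY.…
all 5 steps conform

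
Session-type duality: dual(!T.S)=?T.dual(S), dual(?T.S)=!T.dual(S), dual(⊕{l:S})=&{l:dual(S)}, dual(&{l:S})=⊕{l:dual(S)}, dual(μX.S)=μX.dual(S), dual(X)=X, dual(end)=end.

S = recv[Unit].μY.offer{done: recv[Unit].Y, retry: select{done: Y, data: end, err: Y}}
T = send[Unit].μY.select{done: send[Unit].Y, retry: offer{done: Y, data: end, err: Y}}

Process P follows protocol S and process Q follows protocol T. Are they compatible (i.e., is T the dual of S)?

recv[Unit] ‖ send[Unit]  ✓
  μY ‖ μY  ✓ (rec unchanged)
    offer{done,retry} ‖ select{done,retry}  ✓ label sets agree
      • done:
        recv[Unit] ‖ send[Unit]  ✓
          Y ‖ Y  ✓
      • retry:
        select{done,data,err} ‖ offer{done,data,err}  ✓ label sets agree
          • done:
            Y ‖ Y  ✓
          • data:
            end ‖ end  ✓
          • err:
            Y ‖ Y  ✓

YES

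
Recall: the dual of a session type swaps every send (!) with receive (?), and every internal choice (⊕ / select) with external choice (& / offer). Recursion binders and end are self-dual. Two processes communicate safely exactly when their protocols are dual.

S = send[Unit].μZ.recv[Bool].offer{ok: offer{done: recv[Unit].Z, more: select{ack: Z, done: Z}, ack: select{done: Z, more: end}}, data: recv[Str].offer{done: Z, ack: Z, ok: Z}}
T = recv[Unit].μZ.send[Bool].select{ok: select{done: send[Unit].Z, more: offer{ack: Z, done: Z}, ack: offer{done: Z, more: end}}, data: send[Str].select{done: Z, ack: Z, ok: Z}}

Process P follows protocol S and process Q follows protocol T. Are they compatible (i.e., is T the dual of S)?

YES

send[Unit] vs recv[Unit]  ok
  μZ vs μZ  ok (μ self-dual)
    recv[Bool] vs send[Bool]  ok
      offer{ok,data} vs select{ok,data}  ok label sets agree
        case ok:
          offer{done,more,ack} vs select{done,more,ack}  ok label sets agree
            case done:
              recv[Unit] vs send[Unit]  ok
                Z vs Z  ok
            case more:
              select{ack,done} vs offer{ack,done}  ok label sets agree
                case ack:
                  Z vs Z  ok
                case done:
                  Z vs Z  ok
            case ack:
              select{done,more} vs offer{done,more}  ok label sets agree
                case done:
                  Z vs Z  ok
                case more:
                  end vs end  ok
        case data:
          recv[Str] vs send[Str]  ok
            offer{done,ack,ok} vs select{done,ack,ok}  ok label sets agree
              case done:
                Z vs Z  ok
              case ack:
                Z vs Z  ok
              case ok:
                Z vs Z  ok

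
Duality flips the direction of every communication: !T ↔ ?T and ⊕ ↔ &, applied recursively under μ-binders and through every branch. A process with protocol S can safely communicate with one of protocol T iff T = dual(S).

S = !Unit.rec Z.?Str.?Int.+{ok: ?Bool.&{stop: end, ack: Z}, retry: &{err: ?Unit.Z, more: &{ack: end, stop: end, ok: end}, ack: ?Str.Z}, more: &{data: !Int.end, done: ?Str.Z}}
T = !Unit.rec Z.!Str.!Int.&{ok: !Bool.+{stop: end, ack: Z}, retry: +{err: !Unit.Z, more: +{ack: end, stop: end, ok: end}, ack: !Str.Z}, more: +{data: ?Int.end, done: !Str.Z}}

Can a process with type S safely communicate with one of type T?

NO

!Unit ‖ !Unit  ✗ same direction on both sides — not dual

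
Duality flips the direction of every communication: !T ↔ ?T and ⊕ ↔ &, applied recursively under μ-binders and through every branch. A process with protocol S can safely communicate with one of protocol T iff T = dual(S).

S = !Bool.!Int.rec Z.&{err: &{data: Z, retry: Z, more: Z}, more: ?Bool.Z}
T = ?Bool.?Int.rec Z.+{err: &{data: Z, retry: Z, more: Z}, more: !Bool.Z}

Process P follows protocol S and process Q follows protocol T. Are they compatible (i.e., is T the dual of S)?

NO

!Bool ‖ ?Bool  match
  !Int ‖ ?Int  match
    rec Z ‖ rec Z  match (μ self-dual)
      &{err,more} ‖ +{err,more}  match same labels
        • err:
          &{data,retry,more} ‖ &{data,retry,more}  ✗ choice polarity not flipped — not dual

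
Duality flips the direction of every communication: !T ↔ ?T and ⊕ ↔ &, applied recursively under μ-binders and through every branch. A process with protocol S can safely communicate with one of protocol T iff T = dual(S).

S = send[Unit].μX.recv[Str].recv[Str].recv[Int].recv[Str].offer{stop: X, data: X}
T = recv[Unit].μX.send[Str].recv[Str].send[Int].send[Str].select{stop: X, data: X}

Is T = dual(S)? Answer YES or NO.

NO

send[Unit] ‖ recv[Unit]  match
  μX ‖ μX  match (binder kept)
    recv[Str] ‖ send[Str]  match
      recv[Str] ‖ recv[Str]  ✗ same direction on both sides — not dual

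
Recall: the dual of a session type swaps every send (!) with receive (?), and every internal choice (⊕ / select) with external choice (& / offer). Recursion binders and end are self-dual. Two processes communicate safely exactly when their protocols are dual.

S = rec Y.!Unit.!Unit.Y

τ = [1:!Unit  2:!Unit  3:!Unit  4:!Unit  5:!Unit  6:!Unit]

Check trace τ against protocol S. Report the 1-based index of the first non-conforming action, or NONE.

NONE

@1 !Unit  ✓  now at !Unit.rec Y.…
@2 !Unit  ✓  now at rec Y.…
@3 !Unit  ✓  now at !Unit.rec Y.…
@4 !Unit  ✓  now at rec Y.…
@5 !Unit  ✓  now at !Unit.rec Y.…
@6 !Unit  ✓  now at rec Y.…
trace exhausted — no violation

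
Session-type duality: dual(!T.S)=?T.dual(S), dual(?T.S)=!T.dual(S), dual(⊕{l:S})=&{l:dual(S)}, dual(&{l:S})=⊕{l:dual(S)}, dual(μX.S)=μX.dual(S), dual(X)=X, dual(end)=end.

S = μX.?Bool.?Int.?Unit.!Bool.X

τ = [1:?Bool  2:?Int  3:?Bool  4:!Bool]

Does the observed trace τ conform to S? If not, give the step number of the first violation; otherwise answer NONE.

[1] ?Bool  match  state: ?Int.?Unit.!Bool.μX.…
[2] ?Int  match  state: ?Unit.!Bool.μX.…
[3] got ?Bool, protocol expects ?Unit  ✗

3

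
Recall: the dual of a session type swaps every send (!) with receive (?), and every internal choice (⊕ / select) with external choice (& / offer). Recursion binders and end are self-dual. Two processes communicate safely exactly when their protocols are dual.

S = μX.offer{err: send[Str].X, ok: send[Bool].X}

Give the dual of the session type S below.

μX → μX  (μ self-dual)
  offer{err,ok} → select{err,ok}  (offer→select)
    • err:
      send[Str] → recv[Str]
        X ↦ X
    • ok:
      send[Bool] → recv[Bool]
        X ↦ X

μX.select{err: recv[Str].X, ok: recv[Bool].X}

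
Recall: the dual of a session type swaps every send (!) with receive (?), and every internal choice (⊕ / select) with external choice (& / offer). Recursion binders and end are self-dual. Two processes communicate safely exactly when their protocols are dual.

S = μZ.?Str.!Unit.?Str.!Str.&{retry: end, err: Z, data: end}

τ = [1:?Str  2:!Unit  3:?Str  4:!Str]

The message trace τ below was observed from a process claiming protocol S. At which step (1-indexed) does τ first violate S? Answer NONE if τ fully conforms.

[1] ?Str  ✓  state: !Unit.?Str.!Str.&{retry: end, err: μZ.…, data: end}
[2] !Unit  ✓  state: ?Str.!Str.&{retry: end, err: μZ.…, data: end}
[3] ?Str  ✓  state: !Str.&{retry: end, err: μZ.…, data: end}
[4] !Str  ✓  state: &{retry: end, err: μZ.…, data: end}
all 4 steps conform

NONE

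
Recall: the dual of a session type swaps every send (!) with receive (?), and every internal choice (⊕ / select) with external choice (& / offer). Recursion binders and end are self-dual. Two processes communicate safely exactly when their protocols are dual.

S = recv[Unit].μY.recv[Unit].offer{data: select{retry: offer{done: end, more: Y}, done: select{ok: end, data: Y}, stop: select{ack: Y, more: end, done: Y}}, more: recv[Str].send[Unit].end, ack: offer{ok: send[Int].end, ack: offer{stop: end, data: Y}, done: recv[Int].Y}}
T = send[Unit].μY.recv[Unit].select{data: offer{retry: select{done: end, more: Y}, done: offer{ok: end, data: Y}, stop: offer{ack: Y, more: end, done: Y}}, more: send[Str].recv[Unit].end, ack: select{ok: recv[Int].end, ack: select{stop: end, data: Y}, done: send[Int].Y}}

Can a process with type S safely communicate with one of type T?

NO

recv[Unit] | send[Unit]  ok
  μY | μY  ok (μ self-dual)
    recv[Unit] | recv[Unit]  ✗ same direction on both sides — not dual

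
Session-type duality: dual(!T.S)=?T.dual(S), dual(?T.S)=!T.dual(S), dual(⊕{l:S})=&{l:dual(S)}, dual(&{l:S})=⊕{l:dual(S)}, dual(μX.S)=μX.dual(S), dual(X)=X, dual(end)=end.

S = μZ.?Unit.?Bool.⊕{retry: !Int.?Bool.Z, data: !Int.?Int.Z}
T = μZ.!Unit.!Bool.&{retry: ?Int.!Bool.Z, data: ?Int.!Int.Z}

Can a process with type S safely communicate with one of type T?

YES

μZ | μZ  ok (μ self-dual)
  ?Unit | !Unit  ok
    ?Bool | !Bool  ok
      ⊕{retry,data} | &{retry,data}  ok labels match
        case retry:
          !Int | ?Int  ok
            ?Bool | !Bool  ok
              Z | Z  ok
        case data:
          !Int | ?Int  ok
            ?Int | !Int  ok
              Z | Z  ok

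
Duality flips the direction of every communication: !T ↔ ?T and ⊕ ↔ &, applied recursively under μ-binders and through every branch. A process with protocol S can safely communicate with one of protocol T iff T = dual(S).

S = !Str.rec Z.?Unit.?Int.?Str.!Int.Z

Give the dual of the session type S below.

!Str → ?Str
  rec Z → rec Z  (binder kept)
    ?Unit → !Unit
      ?Int → !Int
        ?Str → !Str
          !Int → ?Int
            dual(Z) = Z

?Str.rec Z.!Unit.!Int.!Str.?Int.Z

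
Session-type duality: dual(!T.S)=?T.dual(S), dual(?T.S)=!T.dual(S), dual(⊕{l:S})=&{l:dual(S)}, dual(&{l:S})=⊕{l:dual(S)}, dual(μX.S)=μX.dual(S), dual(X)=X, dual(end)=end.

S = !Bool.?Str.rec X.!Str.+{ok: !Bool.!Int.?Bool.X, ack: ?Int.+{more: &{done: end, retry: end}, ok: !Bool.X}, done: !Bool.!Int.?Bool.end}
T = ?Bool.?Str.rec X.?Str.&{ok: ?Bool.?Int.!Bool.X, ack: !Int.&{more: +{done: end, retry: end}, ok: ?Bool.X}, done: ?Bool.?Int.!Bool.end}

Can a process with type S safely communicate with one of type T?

NO

!Bool ‖ ?Bool  ok
  ?Str ‖ ?Str  ✗ same direction on both sides — not dual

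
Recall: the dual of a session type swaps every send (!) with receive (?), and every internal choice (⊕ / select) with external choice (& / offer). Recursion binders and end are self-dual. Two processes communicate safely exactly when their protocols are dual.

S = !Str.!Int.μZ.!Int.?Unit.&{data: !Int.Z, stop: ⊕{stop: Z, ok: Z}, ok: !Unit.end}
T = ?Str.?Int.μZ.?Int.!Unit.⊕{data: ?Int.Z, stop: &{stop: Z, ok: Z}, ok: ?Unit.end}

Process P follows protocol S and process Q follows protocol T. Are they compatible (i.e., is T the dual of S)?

!Str vs ?Str  ok
  !Int vs ?Int  ok
    μZ vs μZ  ok (rec unchanged)
      !Int vs ?Int  ok
        ?Unit vs !Unit  ok
          &{data,stop,ok} vs ⊕{data,stop,ok}  ok same labels
            [data]
              !Int vs ?Int  ok
                Z vs Z  ok
            [stop]
              ⊕{stop,ok} vs &{stop,ok}  ok same labels
                [stop]
                  Z vs Z  ok
                [ok]
                  Z vs Z  ok
            [ok]
              !Unit vs ?Unit  ok
                end vs end  ok

YES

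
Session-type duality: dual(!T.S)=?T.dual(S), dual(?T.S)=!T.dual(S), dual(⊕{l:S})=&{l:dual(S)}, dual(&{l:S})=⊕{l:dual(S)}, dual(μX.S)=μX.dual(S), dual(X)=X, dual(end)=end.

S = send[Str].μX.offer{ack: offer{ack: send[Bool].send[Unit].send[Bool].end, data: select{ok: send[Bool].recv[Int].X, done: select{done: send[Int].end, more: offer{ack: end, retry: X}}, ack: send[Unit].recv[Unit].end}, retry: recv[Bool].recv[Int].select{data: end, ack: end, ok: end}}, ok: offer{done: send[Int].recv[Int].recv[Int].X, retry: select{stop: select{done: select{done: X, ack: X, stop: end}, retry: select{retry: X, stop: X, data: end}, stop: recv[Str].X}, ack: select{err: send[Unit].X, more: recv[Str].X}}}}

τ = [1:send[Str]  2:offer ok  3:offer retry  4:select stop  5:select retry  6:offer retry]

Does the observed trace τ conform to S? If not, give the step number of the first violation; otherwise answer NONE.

step 1: send[Str]  ok  state: μX.…
step 2: offer ok  ok  state: offer{done: send[Int].recv[Int].recv[Int].μX.…, retry: select{stop: select{done: select{done: μX.…, ack: μX.…, stop: end}, retry: select{retry: μX.…, stop: μX.…, data: end}, stop: recv[Str].μX.…}, ack: select{err: send[Unit].μX.…, more: recv[Str].μX.…}}}
step 3: offer retry  ok  state: select{stop: select{done: select{done: μX.…, ack: μX.…, stop: end}, retry: select{retry: μX.…, stop: μX.…, data: end}, stop: recv[Str].μX.…}, ack: select{err: send[Unit].μX.…, more: recv[Str].μX.…}}
step 4: select stop  ok  state: select{done: select{done: μX.…, ack: μX.…, stop: end}, retry: select{retry: μX.…, stop: μX.…, data: end}, stop: recv[Str].μX.…}
step 5: select retry  ok  state: select{retry: μX.…, stop: μX.…, data: end}
step 6: got offer retry, protocol expects select retry or select stop or select data  ✗

6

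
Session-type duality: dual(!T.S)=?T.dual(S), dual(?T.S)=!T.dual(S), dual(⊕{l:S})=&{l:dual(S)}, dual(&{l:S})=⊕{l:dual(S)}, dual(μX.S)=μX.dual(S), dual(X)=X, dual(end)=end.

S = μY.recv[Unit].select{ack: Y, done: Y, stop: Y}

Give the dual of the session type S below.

μY.send[Unit].offer{ack: Y, done: Y, stop: Y}

μY = μY  (binder kept)
  recv[Unit] = send[Unit]
    select{ack,done,stop} = offer{ack,done,stop}  (select→offer)
      case ack:
        Y self-dual
      case done:
        Y self-dual
      case stop:
        Y self-dual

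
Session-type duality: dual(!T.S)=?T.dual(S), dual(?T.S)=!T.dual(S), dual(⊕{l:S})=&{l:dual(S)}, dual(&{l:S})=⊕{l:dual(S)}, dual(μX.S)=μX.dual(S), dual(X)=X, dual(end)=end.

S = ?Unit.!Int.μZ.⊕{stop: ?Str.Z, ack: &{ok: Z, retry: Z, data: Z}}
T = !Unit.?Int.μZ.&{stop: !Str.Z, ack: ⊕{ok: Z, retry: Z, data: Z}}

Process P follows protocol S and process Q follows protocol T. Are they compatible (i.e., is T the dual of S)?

?Unit vs !Unit  match
  !Int vs ?Int  match
    μZ vs μZ  match (binder kept)
      ⊕{stop,ack} vs &{stop,ack}  match label sets agree
        case stop:
          ?Str vs !Str  match
            Z vs Z  match
        case ack:
          &{ok,retry,data} vs ⊕{ok,retry,data}  match label sets agree
            case ok:
              Z vs Z  match
            case retry:
              Z vs Z  match
            case data:
              Z vs Z  match

YES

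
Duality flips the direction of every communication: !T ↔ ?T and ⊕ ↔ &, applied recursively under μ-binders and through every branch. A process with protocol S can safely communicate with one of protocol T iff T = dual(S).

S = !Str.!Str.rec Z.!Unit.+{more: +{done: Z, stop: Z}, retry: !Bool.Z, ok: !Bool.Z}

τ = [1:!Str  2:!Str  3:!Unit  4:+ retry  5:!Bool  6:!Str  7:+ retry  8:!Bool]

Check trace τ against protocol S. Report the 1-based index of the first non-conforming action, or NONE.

6

step 1: !Str  ✓  residual = !Str.rec Z.…
step 2: !Str  ✓  residual = rec Z.…
step 3: !Unit  ✓  residual = +{more: +{done: rec Z.…, stop: rec Z.…}, retry: !Bool.rec Z.…, ok: !Bool.rec Z.…}
step 4: + retry  ✓  residual = !Bool.rec Z.…
step 5: !Bool  ✓  residual = rec Z.…
step 6: got !Str, protocol expects !Unit  ✗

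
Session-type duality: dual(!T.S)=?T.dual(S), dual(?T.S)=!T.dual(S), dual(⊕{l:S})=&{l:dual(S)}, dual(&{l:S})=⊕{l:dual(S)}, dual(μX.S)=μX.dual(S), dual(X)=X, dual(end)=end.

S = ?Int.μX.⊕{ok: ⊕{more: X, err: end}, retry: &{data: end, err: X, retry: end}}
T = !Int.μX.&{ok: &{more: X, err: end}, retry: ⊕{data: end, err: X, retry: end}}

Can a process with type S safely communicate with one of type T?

?Int vs !Int  match
  μX vs μX  match (rec unchanged)
    ⊕{ok,retry} vs &{ok,retry}  match label sets agree
      • ok:
        ⊕{more,err} vs &{more,err}  match label sets agree
          • more:
            X vs X  match
          • err:
            end vs end  match
      • retry:
        &{data,err,retry} vs ⊕{data,err,retry}  match label sets agree
          • data:
            end vs end  match
          • err:
            X vs X  match
          • retry:
            end vs end  match

YES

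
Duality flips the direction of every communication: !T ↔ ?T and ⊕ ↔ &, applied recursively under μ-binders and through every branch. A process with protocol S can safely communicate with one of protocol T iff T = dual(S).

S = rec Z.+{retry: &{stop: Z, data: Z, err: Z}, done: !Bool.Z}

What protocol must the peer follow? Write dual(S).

rec Z.&{retry: +{stop: Z, data: Z, err: Z}, done: ?Bool.Z}

rec Z ↦ rec Z  (rec unchanged)
  +{retry,done} ↦ &{retry,done}  (internal→external)
    • retry:
      &{stop,data,err} ↦ +{stop,data,err}  (&→⊕)
        • stop:
          dual(Z) = Z
        • data:
          dual(Z) = Z
        • err:
          dual(Z) = Z
    • done:
      !Bool ↦ ?Bool
        dual(Z) = Z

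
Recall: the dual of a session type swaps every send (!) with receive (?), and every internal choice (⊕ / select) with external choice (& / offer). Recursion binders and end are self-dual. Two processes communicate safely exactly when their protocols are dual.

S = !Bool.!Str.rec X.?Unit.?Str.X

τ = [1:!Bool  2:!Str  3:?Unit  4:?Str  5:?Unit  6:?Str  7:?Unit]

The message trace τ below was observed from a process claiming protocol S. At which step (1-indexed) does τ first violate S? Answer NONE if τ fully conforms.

NONE

step 1: !Bool  ✓  residual = !Str.rec X.…
step 2: !Str  ✓  residual = rec X.…
step 3: ?Unit  ✓  residual = ?Str.rec X.…
step 4: ?Str  ✓  residual = rec X.…
step 5: ?Unit  ✓  residual = ?Str.rec X.…
step 6: ?Str  ✓  residual = rec X.…
step 7: ?Unit  ✓  residual = ?Str.rec X.…
all 7 steps conform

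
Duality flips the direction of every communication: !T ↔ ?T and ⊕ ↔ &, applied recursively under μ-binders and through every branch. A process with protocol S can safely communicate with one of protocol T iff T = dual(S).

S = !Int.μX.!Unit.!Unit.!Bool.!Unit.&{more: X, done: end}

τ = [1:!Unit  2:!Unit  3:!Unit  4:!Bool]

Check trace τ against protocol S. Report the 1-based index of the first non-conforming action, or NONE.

[1] got !Unit, protocol expects !Int  ✗

1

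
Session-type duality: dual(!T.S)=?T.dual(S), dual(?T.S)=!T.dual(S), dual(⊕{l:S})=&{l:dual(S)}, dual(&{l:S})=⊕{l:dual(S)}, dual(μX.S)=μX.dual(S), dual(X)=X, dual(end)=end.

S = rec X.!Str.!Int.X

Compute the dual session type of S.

rec X = rec X  (μ self-dual)
  !Str = ?Str
    !Int = ?Int
      X ↦ X

rec X.?Str.?Int.X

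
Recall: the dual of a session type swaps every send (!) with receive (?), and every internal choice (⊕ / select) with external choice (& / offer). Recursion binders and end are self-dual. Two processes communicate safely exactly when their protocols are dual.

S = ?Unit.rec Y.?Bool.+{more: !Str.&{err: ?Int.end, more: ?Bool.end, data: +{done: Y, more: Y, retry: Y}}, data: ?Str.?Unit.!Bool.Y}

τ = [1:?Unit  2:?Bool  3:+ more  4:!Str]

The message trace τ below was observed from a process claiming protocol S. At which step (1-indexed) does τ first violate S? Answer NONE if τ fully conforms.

NONE

[1] ?Unit  ok  cont: rec Y.…
[2] ?Bool  ok  cont: +{more: !Str.&{err: ?Int.end, more: ?Bool.end, data: +{done: rec Y.…, more: rec Y.…, retry: rec Y.…}}, data: ?Str.?Unit.!Bool.rec Y.…}
[3] + more  ok  cont: !Str.&{err: ?Int.end, more: ?Bool.end, data: +{done: rec Y.…, more: rec Y.…, retry: rec Y.…}}
[4] !Str  ok  cont: &{err: ?Int.end, more: ?Bool.end, data: +{done: rec Y.…, more: rec Y.…, retry: rec Y.…}}
all 4 steps conform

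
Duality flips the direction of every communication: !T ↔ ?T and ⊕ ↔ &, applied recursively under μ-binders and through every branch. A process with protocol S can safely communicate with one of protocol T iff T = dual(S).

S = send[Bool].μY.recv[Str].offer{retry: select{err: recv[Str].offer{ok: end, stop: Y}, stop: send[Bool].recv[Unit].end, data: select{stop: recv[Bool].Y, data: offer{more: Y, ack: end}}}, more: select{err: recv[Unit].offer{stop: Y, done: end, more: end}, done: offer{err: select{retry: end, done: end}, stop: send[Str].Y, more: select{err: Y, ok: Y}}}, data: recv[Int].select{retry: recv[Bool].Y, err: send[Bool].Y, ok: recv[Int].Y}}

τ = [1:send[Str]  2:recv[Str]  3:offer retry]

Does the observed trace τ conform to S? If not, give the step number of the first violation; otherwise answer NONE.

1

@1 got send[Str], protocol expects send[Bool]  ✗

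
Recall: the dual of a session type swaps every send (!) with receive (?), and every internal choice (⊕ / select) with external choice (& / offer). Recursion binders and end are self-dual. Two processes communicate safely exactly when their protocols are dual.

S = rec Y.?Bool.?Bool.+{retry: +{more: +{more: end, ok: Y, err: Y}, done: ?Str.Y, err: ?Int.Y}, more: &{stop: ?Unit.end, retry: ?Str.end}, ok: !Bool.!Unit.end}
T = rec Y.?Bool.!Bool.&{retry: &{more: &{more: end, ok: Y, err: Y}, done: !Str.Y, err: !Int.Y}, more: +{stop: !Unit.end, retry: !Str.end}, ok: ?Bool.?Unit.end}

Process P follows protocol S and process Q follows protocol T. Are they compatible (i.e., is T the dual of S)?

NO

rec Y | rec Y  ok (binder kept)
  ?Bool | ?Bool  ✗ same direction on both sides — not dual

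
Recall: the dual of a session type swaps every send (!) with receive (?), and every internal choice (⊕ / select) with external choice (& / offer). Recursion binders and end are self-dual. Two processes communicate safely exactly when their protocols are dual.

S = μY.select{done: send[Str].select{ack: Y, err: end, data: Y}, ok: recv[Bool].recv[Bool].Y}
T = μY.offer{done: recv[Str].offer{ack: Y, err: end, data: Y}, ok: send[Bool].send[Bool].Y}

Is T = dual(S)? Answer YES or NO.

YES

μY vs μY  ok (rec unchanged)
  select{done,ok} vs offer{done,ok}  ok same labels
    [done]
      send[Str] vs recv[Str]  ok
        select{ack,err,data} vs offer{ack,err,data}  ok same labels
          [ack]
            Y vs Y  ok
          [err]
            end vs end  ok
          [data]
            Y vs Y  ok
    [ok]
      recv[Bool] vs send[Bool]  ok
        recv[Bool] vs send[Bool]  ok
          Y vs Y  ok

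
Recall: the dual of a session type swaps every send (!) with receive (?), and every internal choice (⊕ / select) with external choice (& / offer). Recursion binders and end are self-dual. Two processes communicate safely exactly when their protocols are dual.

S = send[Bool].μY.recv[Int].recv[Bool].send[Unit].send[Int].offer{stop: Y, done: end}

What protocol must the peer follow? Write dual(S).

recv[Bool].μY.send[Int].send[Bool].recv[Unit].recv[Int].select{stop: Y, done: end}

send[Bool] ↦ recv[Bool]
  μY ↦ μY  (μ self-dual)
    recv[Int] ↦ send[Int]
      recv[Bool] ↦ send[Bool]
        send[Unit] ↦ recv[Unit]
          send[Int] ↦ recv[Int]
            offer{stop,done} ↦ select{stop,done}  (external→internal)
              • stop:
                Y ↦ Y
              • done:
                end ↦ end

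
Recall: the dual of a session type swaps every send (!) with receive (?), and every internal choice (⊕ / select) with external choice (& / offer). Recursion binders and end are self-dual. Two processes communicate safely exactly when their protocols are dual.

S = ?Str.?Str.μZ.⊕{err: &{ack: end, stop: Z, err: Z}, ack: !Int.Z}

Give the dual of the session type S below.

?Str = !Str
  ?Str = !Str
    μZ = μZ  (μ self-dual)
      ⊕{err,ack} = &{err,ack}  (⊕→&)
        [err]
          &{ack,stop,err} = ⊕{ack,stop,err}  (external→internal)
            [ack]
              end self-dual
            [stop]
              Z self-dual
            [err]
              Z self-dual
        [ack]
          !Int = ?Int
            Z self-dual

!Str.!Str.μZ.&{err: ⊕{ack: end, stop: Z, err: Z}, ack: ?Int.Z}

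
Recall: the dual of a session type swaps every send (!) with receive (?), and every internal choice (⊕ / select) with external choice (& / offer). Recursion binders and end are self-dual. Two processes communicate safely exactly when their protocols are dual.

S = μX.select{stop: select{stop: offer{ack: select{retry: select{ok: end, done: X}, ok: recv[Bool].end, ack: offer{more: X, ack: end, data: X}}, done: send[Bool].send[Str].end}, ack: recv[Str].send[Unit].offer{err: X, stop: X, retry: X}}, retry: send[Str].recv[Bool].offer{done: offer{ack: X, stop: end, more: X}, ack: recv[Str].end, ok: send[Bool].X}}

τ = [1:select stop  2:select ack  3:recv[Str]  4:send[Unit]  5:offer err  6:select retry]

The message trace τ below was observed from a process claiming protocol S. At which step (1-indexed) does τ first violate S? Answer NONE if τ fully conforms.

NONE

@1 select stop  ✓  cont: select{stop: offer{ack: select{retry: select{ok: end, done: μX.…}, ok: recv[Bool].end, ack: offer{more: μX.…, ack: end, data: μX.…}}, done: send[Bool].send[Str].end}, ack: recv[Str].send[Unit].offer{err: μX.…, stop: μX.…, retry: μX.…}}
@2 select ack  ✓  cont: recv[Str].send[Unit].offer{err: μX.…, stop: μX.…, retry: μX.…}
@3 recv[Str]  ✓  cont: send[Unit].offer{err: μX.…, stop: μX.…, retry: μX.…}
@4 send[Unit]  ✓  cont: offer{err: μX.…, stop: μX.…, retry: μX.…}
@5 offer err  ✓  cont: μX.…
@6 select retry  ✓  cont: send[Str].recv[Bool].offer{done: offer{ack: μX.…, stop: end, more: μX.…}, ack: recv[Str].end, ok: send[Bool].μX.…}
τ conforms to S (length 6)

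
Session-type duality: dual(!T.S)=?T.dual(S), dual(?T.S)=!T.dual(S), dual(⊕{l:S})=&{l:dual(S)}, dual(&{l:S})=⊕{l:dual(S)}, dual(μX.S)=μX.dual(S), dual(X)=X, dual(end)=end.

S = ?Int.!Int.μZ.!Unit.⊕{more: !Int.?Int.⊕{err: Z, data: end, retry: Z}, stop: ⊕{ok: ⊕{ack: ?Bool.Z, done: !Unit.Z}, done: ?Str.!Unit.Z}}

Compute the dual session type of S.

!Int.?Int.μZ.?Unit.&{more: ?Int.!Int.&{err: Z, data: end, retry: Z}, stop: &{ok: &{ack: !Bool.Z, done: ?Unit.Z}, done: !Str.?Unit.Z}}

?Int ↦ !Int
  !Int ↦ ?Int
    μZ ↦ μZ  (binder kept)
      !Unit ↦ ?Unit
        ⊕{more,stop} ↦ &{more,stop}  (select→offer)
          case more:
            !Int ↦ ?Int
              ?Int ↦ !Int
                ⊕{err,data,retry} ↦ &{err,data,retry}  (select→offer)
                  case err:
                    Z self-dual
                  case data:
                    end self-dual
                  case retry:
                    Z self-dual
          case stop:
            ⊕{ok,done} ↦ &{ok,done}  (select→offer)
              case ok:
                ⊕{ack,done} ↦ &{ack,done}  (select→offer)
                  case ack:
                    ?Bool ↦ !Bool
                      Z self-dual
                  case done:
                    !Unit ↦ ?Unit
                      Z self-dual
              case done:
                ?Str ↦ !Str
                  !Unit ↦ ?Unit
                    Z self-dual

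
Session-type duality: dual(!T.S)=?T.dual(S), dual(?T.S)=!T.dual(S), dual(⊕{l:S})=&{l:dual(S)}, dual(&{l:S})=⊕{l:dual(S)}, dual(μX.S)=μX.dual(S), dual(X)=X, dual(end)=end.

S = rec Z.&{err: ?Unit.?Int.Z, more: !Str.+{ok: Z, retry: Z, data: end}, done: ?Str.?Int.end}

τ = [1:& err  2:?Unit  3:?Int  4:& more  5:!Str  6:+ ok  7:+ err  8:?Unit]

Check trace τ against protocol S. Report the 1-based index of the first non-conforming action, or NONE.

[1] & err  ok  state: ?Unit.?Int.rec Z.…
[2] ?Unit  ok  state: ?Int.rec Z.…
[3] ?Int  ok  state: rec Z.…
[4] & more  ok  state: !Str.+{ok: rec Z.…, retry: rec Z.…, data: end}
[5] !Str  ok  state: +{ok: rec Z.…, retry: rec Z.…, data: end}
[6] + ok  ok  state: rec Z.…
[7] got + err, protocol expects & err or & more or & done  ✗

7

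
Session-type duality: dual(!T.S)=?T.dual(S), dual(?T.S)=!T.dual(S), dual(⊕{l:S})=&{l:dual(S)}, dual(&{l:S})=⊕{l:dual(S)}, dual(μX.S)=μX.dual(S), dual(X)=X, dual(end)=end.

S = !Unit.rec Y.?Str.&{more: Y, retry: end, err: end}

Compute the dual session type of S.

!Unit ↦ ?Unit
  rec Y ↦ rec Y  (rec unchanged)
    ?Str ↦ !Str
      &{more,retry,err} ↦ +{more,retry,err}  (offer→select)
        case more:
          Y ↦ Y
        case retry:
          end ↦ end
        case err:
          end ↦ end

?Unit.rec Y.!Str.+{more: Y, retry: end, err: end}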